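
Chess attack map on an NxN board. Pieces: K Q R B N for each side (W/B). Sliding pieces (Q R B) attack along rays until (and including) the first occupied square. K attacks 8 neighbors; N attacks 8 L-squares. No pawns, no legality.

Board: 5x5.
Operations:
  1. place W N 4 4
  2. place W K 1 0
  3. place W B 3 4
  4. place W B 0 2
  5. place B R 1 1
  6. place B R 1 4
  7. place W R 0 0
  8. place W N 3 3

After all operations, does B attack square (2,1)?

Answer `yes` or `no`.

Op 1: place WN@(4,4)
Op 2: place WK@(1,0)
Op 3: place WB@(3,4)
Op 4: place WB@(0,2)
Op 5: place BR@(1,1)
Op 6: place BR@(1,4)
Op 7: place WR@(0,0)
Op 8: place WN@(3,3)
Per-piece attacks for B:
  BR@(1,1): attacks (1,2) (1,3) (1,4) (1,0) (2,1) (3,1) (4,1) (0,1) [ray(0,1) blocked at (1,4); ray(0,-1) blocked at (1,0)]
  BR@(1,4): attacks (1,3) (1,2) (1,1) (2,4) (3,4) (0,4) [ray(0,-1) blocked at (1,1); ray(1,0) blocked at (3,4)]
B attacks (2,1): yes

Answer: yes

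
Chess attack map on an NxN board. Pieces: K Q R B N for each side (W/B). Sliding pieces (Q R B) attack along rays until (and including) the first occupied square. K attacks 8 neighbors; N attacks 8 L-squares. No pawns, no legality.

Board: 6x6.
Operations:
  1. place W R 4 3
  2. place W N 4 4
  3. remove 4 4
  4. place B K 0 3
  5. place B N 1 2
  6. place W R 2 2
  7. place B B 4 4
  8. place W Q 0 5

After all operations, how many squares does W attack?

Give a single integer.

Answer: 23

Derivation:
Op 1: place WR@(4,3)
Op 2: place WN@(4,4)
Op 3: remove (4,4)
Op 4: place BK@(0,3)
Op 5: place BN@(1,2)
Op 6: place WR@(2,2)
Op 7: place BB@(4,4)
Op 8: place WQ@(0,5)
Per-piece attacks for W:
  WQ@(0,5): attacks (0,4) (0,3) (1,5) (2,5) (3,5) (4,5) (5,5) (1,4) (2,3) (3,2) (4,1) (5,0) [ray(0,-1) blocked at (0,3)]
  WR@(2,2): attacks (2,3) (2,4) (2,5) (2,1) (2,0) (3,2) (4,2) (5,2) (1,2) [ray(-1,0) blocked at (1,2)]
  WR@(4,3): attacks (4,4) (4,2) (4,1) (4,0) (5,3) (3,3) (2,3) (1,3) (0,3) [ray(0,1) blocked at (4,4); ray(-1,0) blocked at (0,3)]
Union (23 distinct): (0,3) (0,4) (1,2) (1,3) (1,4) (1,5) (2,0) (2,1) (2,3) (2,4) (2,5) (3,2) (3,3) (3,5) (4,0) (4,1) (4,2) (4,4) (4,5) (5,0) (5,2) (5,3) (5,5)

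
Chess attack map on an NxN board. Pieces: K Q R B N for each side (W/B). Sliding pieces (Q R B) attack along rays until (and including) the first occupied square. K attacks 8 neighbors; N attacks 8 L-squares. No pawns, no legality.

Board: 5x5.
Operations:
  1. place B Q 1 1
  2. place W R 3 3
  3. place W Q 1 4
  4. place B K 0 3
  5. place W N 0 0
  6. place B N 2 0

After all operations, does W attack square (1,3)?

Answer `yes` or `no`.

Op 1: place BQ@(1,1)
Op 2: place WR@(3,3)
Op 3: place WQ@(1,4)
Op 4: place BK@(0,3)
Op 5: place WN@(0,0)
Op 6: place BN@(2,0)
Per-piece attacks for W:
  WN@(0,0): attacks (1,2) (2,1)
  WQ@(1,4): attacks (1,3) (1,2) (1,1) (2,4) (3,4) (4,4) (0,4) (2,3) (3,2) (4,1) (0,3) [ray(0,-1) blocked at (1,1); ray(-1,-1) blocked at (0,3)]
  WR@(3,3): attacks (3,4) (3,2) (3,1) (3,0) (4,3) (2,3) (1,3) (0,3) [ray(-1,0) blocked at (0,3)]
W attacks (1,3): yes

Answer: yes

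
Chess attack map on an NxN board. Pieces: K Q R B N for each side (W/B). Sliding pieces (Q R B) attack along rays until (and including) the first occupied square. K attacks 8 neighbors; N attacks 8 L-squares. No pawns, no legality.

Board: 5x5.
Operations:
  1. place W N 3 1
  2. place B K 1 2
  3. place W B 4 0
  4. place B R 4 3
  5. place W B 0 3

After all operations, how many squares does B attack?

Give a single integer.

Answer: 13

Derivation:
Op 1: place WN@(3,1)
Op 2: place BK@(1,2)
Op 3: place WB@(4,0)
Op 4: place BR@(4,3)
Op 5: place WB@(0,3)
Per-piece attacks for B:
  BK@(1,2): attacks (1,3) (1,1) (2,2) (0,2) (2,3) (2,1) (0,3) (0,1)
  BR@(4,3): attacks (4,4) (4,2) (4,1) (4,0) (3,3) (2,3) (1,3) (0,3) [ray(0,-1) blocked at (4,0); ray(-1,0) blocked at (0,3)]
Union (13 distinct): (0,1) (0,2) (0,3) (1,1) (1,3) (2,1) (2,2) (2,3) (3,3) (4,0) (4,1) (4,2) (4,4)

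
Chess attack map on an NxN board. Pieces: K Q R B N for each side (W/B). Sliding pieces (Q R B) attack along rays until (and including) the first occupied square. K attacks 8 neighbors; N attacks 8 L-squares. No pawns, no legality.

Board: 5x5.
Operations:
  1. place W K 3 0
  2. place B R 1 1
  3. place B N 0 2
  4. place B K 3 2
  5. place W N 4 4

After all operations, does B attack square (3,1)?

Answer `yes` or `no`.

Answer: yes

Derivation:
Op 1: place WK@(3,0)
Op 2: place BR@(1,1)
Op 3: place BN@(0,2)
Op 4: place BK@(3,2)
Op 5: place WN@(4,4)
Per-piece attacks for B:
  BN@(0,2): attacks (1,4) (2,3) (1,0) (2,1)
  BR@(1,1): attacks (1,2) (1,3) (1,4) (1,0) (2,1) (3,1) (4,1) (0,1)
  BK@(3,2): attacks (3,3) (3,1) (4,2) (2,2) (4,3) (4,1) (2,3) (2,1)
B attacks (3,1): yes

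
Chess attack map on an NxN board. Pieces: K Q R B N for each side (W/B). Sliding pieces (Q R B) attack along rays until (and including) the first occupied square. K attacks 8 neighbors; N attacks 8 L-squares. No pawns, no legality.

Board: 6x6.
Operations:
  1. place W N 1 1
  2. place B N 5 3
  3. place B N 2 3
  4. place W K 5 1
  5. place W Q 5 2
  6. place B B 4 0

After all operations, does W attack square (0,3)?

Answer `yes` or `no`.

Answer: yes

Derivation:
Op 1: place WN@(1,1)
Op 2: place BN@(5,3)
Op 3: place BN@(2,3)
Op 4: place WK@(5,1)
Op 5: place WQ@(5,2)
Op 6: place BB@(4,0)
Per-piece attacks for W:
  WN@(1,1): attacks (2,3) (3,2) (0,3) (3,0)
  WK@(5,1): attacks (5,2) (5,0) (4,1) (4,2) (4,0)
  WQ@(5,2): attacks (5,3) (5,1) (4,2) (3,2) (2,2) (1,2) (0,2) (4,3) (3,4) (2,5) (4,1) (3,0) [ray(0,1) blocked at (5,3); ray(0,-1) blocked at (5,1)]
W attacks (0,3): yes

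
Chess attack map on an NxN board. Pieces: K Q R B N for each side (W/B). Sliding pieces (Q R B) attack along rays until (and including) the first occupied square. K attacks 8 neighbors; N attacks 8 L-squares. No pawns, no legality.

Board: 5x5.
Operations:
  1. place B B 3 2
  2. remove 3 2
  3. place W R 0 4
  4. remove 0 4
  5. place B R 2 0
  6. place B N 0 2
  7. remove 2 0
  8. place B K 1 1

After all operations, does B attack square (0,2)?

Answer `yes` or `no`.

Answer: yes

Derivation:
Op 1: place BB@(3,2)
Op 2: remove (3,2)
Op 3: place WR@(0,4)
Op 4: remove (0,4)
Op 5: place BR@(2,0)
Op 6: place BN@(0,2)
Op 7: remove (2,0)
Op 8: place BK@(1,1)
Per-piece attacks for B:
  BN@(0,2): attacks (1,4) (2,3) (1,0) (2,1)
  BK@(1,1): attacks (1,2) (1,0) (2,1) (0,1) (2,2) (2,0) (0,2) (0,0)
B attacks (0,2): yes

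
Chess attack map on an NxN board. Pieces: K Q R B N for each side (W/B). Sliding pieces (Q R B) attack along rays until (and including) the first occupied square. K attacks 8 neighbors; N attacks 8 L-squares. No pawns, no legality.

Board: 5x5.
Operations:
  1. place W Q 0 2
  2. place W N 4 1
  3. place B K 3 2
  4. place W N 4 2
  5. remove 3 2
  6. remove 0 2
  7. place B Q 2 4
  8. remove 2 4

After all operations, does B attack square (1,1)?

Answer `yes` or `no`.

Answer: no

Derivation:
Op 1: place WQ@(0,2)
Op 2: place WN@(4,1)
Op 3: place BK@(3,2)
Op 4: place WN@(4,2)
Op 5: remove (3,2)
Op 6: remove (0,2)
Op 7: place BQ@(2,4)
Op 8: remove (2,4)
Per-piece attacks for B:
B attacks (1,1): no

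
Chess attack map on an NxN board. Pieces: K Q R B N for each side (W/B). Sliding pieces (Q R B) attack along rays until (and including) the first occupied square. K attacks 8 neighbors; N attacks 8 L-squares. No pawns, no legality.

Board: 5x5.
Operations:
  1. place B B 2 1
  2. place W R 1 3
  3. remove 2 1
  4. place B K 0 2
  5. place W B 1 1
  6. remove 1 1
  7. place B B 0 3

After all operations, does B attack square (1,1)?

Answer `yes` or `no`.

Op 1: place BB@(2,1)
Op 2: place WR@(1,3)
Op 3: remove (2,1)
Op 4: place BK@(0,2)
Op 5: place WB@(1,1)
Op 6: remove (1,1)
Op 7: place BB@(0,3)
Per-piece attacks for B:
  BK@(0,2): attacks (0,3) (0,1) (1,2) (1,3) (1,1)
  BB@(0,3): attacks (1,4) (1,2) (2,1) (3,0)
B attacks (1,1): yes

Answer: yes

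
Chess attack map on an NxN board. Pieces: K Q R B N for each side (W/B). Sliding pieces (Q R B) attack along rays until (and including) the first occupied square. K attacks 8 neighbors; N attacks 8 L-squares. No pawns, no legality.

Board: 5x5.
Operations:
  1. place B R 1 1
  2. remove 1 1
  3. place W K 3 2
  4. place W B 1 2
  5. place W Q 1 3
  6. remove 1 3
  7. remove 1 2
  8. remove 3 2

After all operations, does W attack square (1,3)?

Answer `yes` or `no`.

Op 1: place BR@(1,1)
Op 2: remove (1,1)
Op 3: place WK@(3,2)
Op 4: place WB@(1,2)
Op 5: place WQ@(1,3)
Op 6: remove (1,3)
Op 7: remove (1,2)
Op 8: remove (3,2)
Per-piece attacks for W:
W attacks (1,3): no

Answer: no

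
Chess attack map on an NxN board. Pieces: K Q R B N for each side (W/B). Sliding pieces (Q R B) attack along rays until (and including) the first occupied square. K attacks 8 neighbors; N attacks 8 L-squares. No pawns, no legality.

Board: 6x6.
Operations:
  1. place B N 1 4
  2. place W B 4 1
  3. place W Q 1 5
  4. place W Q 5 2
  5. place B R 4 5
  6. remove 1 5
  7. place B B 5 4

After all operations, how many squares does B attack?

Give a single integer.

Op 1: place BN@(1,4)
Op 2: place WB@(4,1)
Op 3: place WQ@(1,5)
Op 4: place WQ@(5,2)
Op 5: place BR@(4,5)
Op 6: remove (1,5)
Op 7: place BB@(5,4)
Per-piece attacks for B:
  BN@(1,4): attacks (3,5) (2,2) (3,3) (0,2)
  BR@(4,5): attacks (4,4) (4,3) (4,2) (4,1) (5,5) (3,5) (2,5) (1,5) (0,5) [ray(0,-1) blocked at (4,1)]
  BB@(5,4): attacks (4,5) (4,3) (3,2) (2,1) (1,0) [ray(-1,1) blocked at (4,5)]
Union (16 distinct): (0,2) (0,5) (1,0) (1,5) (2,1) (2,2) (2,5) (3,2) (3,3) (3,5) (4,1) (4,2) (4,3) (4,4) (4,5) (5,5)

Answer: 16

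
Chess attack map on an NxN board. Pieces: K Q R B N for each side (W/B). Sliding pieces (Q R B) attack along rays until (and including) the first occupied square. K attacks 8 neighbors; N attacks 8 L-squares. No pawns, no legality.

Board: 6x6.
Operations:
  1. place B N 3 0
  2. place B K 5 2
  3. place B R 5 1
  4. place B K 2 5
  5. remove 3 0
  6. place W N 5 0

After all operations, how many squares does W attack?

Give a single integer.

Op 1: place BN@(3,0)
Op 2: place BK@(5,2)
Op 3: place BR@(5,1)
Op 4: place BK@(2,5)
Op 5: remove (3,0)
Op 6: place WN@(5,0)
Per-piece attacks for W:
  WN@(5,0): attacks (4,2) (3,1)
Union (2 distinct): (3,1) (4,2)

Answer: 2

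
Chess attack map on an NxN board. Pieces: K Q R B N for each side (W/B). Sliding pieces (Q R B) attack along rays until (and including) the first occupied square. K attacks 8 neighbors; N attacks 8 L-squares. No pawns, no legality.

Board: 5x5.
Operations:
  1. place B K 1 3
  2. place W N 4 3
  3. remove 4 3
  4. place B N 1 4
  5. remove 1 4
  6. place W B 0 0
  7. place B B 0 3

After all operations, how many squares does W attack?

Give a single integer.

Op 1: place BK@(1,3)
Op 2: place WN@(4,3)
Op 3: remove (4,3)
Op 4: place BN@(1,4)
Op 5: remove (1,4)
Op 6: place WB@(0,0)
Op 7: place BB@(0,3)
Per-piece attacks for W:
  WB@(0,0): attacks (1,1) (2,2) (3,3) (4,4)
Union (4 distinct): (1,1) (2,2) (3,3) (4,4)

Answer: 4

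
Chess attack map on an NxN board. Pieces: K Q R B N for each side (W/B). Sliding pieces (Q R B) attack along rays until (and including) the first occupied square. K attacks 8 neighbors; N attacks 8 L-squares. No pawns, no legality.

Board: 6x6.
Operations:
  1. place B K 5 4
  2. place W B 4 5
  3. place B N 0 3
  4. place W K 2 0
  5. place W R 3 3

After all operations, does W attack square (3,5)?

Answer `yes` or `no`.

Answer: yes

Derivation:
Op 1: place BK@(5,4)
Op 2: place WB@(4,5)
Op 3: place BN@(0,3)
Op 4: place WK@(2,0)
Op 5: place WR@(3,3)
Per-piece attacks for W:
  WK@(2,0): attacks (2,1) (3,0) (1,0) (3,1) (1,1)
  WR@(3,3): attacks (3,4) (3,5) (3,2) (3,1) (3,0) (4,3) (5,3) (2,3) (1,3) (0,3) [ray(-1,0) blocked at (0,3)]
  WB@(4,5): attacks (5,4) (3,4) (2,3) (1,2) (0,1) [ray(1,-1) blocked at (5,4)]
W attacks (3,5): yes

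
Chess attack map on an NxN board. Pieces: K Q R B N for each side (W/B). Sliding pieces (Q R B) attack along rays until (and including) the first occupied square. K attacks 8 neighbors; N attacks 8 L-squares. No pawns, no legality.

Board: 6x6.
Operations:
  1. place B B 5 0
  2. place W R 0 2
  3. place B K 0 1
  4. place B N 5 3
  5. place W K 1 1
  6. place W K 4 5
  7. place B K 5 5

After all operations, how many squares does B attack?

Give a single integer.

Op 1: place BB@(5,0)
Op 2: place WR@(0,2)
Op 3: place BK@(0,1)
Op 4: place BN@(5,3)
Op 5: place WK@(1,1)
Op 6: place WK@(4,5)
Op 7: place BK@(5,5)
Per-piece attacks for B:
  BK@(0,1): attacks (0,2) (0,0) (1,1) (1,2) (1,0)
  BB@(5,0): attacks (4,1) (3,2) (2,3) (1,4) (0,5)
  BN@(5,3): attacks (4,5) (3,4) (4,1) (3,2)
  BK@(5,5): attacks (5,4) (4,5) (4,4)
Union (14 distinct): (0,0) (0,2) (0,5) (1,0) (1,1) (1,2) (1,4) (2,3) (3,2) (3,4) (4,1) (4,4) (4,5) (5,4)

Answer: 14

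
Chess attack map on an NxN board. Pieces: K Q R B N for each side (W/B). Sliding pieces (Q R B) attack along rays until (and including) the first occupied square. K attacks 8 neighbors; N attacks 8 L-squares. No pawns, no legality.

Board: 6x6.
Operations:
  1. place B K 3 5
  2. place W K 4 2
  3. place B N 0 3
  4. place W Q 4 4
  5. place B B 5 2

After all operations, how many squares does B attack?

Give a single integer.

Op 1: place BK@(3,5)
Op 2: place WK@(4,2)
Op 3: place BN@(0,3)
Op 4: place WQ@(4,4)
Op 5: place BB@(5,2)
Per-piece attacks for B:
  BN@(0,3): attacks (1,5) (2,4) (1,1) (2,2)
  BK@(3,5): attacks (3,4) (4,5) (2,5) (4,4) (2,4)
  BB@(5,2): attacks (4,3) (3,4) (2,5) (4,1) (3,0)
Union (11 distinct): (1,1) (1,5) (2,2) (2,4) (2,5) (3,0) (3,4) (4,1) (4,3) (4,4) (4,5)

Answer: 11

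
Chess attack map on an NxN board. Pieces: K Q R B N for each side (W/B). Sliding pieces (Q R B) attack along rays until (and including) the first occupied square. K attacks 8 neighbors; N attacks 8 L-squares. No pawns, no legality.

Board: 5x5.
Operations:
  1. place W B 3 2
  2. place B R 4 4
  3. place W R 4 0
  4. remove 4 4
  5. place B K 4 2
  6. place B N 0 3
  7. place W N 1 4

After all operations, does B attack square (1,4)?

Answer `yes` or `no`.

Op 1: place WB@(3,2)
Op 2: place BR@(4,4)
Op 3: place WR@(4,0)
Op 4: remove (4,4)
Op 5: place BK@(4,2)
Op 6: place BN@(0,3)
Op 7: place WN@(1,4)
Per-piece attacks for B:
  BN@(0,3): attacks (2,4) (1,1) (2,2)
  BK@(4,2): attacks (4,3) (4,1) (3,2) (3,3) (3,1)
B attacks (1,4): no

Answer: no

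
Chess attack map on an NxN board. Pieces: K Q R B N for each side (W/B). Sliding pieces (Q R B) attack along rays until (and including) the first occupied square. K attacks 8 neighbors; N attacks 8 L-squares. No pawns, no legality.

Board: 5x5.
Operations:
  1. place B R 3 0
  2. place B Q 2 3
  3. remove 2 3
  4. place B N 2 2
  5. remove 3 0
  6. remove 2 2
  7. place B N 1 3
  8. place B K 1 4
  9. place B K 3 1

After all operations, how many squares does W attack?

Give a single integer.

Answer: 0

Derivation:
Op 1: place BR@(3,0)
Op 2: place BQ@(2,3)
Op 3: remove (2,3)
Op 4: place BN@(2,2)
Op 5: remove (3,0)
Op 6: remove (2,2)
Op 7: place BN@(1,3)
Op 8: place BK@(1,4)
Op 9: place BK@(3,1)
Per-piece attacks for W:
Union (0 distinct): (none)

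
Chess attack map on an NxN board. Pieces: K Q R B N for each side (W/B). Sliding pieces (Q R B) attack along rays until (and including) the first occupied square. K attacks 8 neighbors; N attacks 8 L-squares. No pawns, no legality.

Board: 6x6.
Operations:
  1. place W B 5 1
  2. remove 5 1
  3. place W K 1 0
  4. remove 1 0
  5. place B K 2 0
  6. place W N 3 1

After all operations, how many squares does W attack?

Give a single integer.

Op 1: place WB@(5,1)
Op 2: remove (5,1)
Op 3: place WK@(1,0)
Op 4: remove (1,0)
Op 5: place BK@(2,0)
Op 6: place WN@(3,1)
Per-piece attacks for W:
  WN@(3,1): attacks (4,3) (5,2) (2,3) (1,2) (5,0) (1,0)
Union (6 distinct): (1,0) (1,2) (2,3) (4,3) (5,0) (5,2)

Answer: 6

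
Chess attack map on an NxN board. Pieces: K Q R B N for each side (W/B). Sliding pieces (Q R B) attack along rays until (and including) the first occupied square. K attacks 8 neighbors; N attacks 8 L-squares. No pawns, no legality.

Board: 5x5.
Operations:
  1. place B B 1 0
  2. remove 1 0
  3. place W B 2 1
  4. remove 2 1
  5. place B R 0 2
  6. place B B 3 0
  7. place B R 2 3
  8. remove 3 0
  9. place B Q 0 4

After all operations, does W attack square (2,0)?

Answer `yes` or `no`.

Op 1: place BB@(1,0)
Op 2: remove (1,0)
Op 3: place WB@(2,1)
Op 4: remove (2,1)
Op 5: place BR@(0,2)
Op 6: place BB@(3,0)
Op 7: place BR@(2,3)
Op 8: remove (3,0)
Op 9: place BQ@(0,4)
Per-piece attacks for W:
W attacks (2,0): no

Answer: no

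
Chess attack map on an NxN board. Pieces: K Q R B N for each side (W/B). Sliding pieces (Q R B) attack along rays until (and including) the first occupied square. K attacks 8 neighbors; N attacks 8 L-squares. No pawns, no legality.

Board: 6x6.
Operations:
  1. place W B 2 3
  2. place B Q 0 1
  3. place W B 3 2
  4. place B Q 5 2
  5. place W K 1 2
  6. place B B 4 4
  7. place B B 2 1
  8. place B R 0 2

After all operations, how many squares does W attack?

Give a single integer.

Answer: 18

Derivation:
Op 1: place WB@(2,3)
Op 2: place BQ@(0,1)
Op 3: place WB@(3,2)
Op 4: place BQ@(5,2)
Op 5: place WK@(1,2)
Op 6: place BB@(4,4)
Op 7: place BB@(2,1)
Op 8: place BR@(0,2)
Per-piece attacks for W:
  WK@(1,2): attacks (1,3) (1,1) (2,2) (0,2) (2,3) (2,1) (0,3) (0,1)
  WB@(2,3): attacks (3,4) (4,5) (3,2) (1,4) (0,5) (1,2) [ray(1,-1) blocked at (3,2); ray(-1,-1) blocked at (1,2)]
  WB@(3,2): attacks (4,3) (5,4) (4,1) (5,0) (2,3) (2,1) [ray(-1,1) blocked at (2,3); ray(-1,-1) blocked at (2,1)]
Union (18 distinct): (0,1) (0,2) (0,3) (0,5) (1,1) (1,2) (1,3) (1,4) (2,1) (2,2) (2,3) (3,2) (3,4) (4,1) (4,3) (4,5) (5,0) (5,4)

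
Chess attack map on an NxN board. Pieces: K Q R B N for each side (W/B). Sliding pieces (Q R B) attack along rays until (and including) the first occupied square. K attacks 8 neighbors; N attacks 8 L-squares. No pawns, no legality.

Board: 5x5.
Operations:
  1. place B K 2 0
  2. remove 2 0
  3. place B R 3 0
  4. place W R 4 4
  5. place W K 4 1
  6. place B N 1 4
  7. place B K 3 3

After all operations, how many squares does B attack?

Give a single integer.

Answer: 15

Derivation:
Op 1: place BK@(2,0)
Op 2: remove (2,0)
Op 3: place BR@(3,0)
Op 4: place WR@(4,4)
Op 5: place WK@(4,1)
Op 6: place BN@(1,4)
Op 7: place BK@(3,3)
Per-piece attacks for B:
  BN@(1,4): attacks (2,2) (3,3) (0,2)
  BR@(3,0): attacks (3,1) (3,2) (3,3) (4,0) (2,0) (1,0) (0,0) [ray(0,1) blocked at (3,3)]
  BK@(3,3): attacks (3,4) (3,2) (4,3) (2,3) (4,4) (4,2) (2,4) (2,2)
Union (15 distinct): (0,0) (0,2) (1,0) (2,0) (2,2) (2,3) (2,4) (3,1) (3,2) (3,3) (3,4) (4,0) (4,2) (4,3) (4,4)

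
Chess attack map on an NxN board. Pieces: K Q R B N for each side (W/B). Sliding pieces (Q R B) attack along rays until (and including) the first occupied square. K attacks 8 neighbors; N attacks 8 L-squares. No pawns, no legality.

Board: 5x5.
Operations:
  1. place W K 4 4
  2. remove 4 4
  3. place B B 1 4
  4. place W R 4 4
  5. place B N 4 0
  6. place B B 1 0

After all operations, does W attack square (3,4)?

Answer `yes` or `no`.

Answer: yes

Derivation:
Op 1: place WK@(4,4)
Op 2: remove (4,4)
Op 3: place BB@(1,4)
Op 4: place WR@(4,4)
Op 5: place BN@(4,0)
Op 6: place BB@(1,0)
Per-piece attacks for W:
  WR@(4,4): attacks (4,3) (4,2) (4,1) (4,0) (3,4) (2,4) (1,4) [ray(0,-1) blocked at (4,0); ray(-1,0) blocked at (1,4)]
W attacks (3,4): yes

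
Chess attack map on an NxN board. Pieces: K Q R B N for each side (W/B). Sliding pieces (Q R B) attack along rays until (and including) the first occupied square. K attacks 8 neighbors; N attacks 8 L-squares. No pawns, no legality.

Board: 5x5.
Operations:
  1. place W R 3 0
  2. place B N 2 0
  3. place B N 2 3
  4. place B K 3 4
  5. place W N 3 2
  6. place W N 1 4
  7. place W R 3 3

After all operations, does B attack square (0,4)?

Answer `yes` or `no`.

Answer: yes

Derivation:
Op 1: place WR@(3,0)
Op 2: place BN@(2,0)
Op 3: place BN@(2,3)
Op 4: place BK@(3,4)
Op 5: place WN@(3,2)
Op 6: place WN@(1,4)
Op 7: place WR@(3,3)
Per-piece attacks for B:
  BN@(2,0): attacks (3,2) (4,1) (1,2) (0,1)
  BN@(2,3): attacks (4,4) (0,4) (3,1) (4,2) (1,1) (0,2)
  BK@(3,4): attacks (3,3) (4,4) (2,4) (4,3) (2,3)
B attacks (0,4): yes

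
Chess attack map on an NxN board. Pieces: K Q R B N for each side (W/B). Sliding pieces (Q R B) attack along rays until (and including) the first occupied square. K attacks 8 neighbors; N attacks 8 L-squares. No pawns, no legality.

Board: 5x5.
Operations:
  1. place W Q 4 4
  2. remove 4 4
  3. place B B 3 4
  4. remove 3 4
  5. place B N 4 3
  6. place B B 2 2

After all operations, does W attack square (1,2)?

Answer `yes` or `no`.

Answer: no

Derivation:
Op 1: place WQ@(4,4)
Op 2: remove (4,4)
Op 3: place BB@(3,4)
Op 4: remove (3,4)
Op 5: place BN@(4,3)
Op 6: place BB@(2,2)
Per-piece attacks for W:
W attacks (1,2): no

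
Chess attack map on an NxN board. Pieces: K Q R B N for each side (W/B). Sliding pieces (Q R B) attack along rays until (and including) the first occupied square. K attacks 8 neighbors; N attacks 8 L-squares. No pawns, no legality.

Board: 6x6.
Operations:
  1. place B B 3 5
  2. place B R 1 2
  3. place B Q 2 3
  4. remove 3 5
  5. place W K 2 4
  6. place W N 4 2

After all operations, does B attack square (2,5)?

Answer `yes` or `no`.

Op 1: place BB@(3,5)
Op 2: place BR@(1,2)
Op 3: place BQ@(2,3)
Op 4: remove (3,5)
Op 5: place WK@(2,4)
Op 6: place WN@(4,2)
Per-piece attacks for B:
  BR@(1,2): attacks (1,3) (1,4) (1,5) (1,1) (1,0) (2,2) (3,2) (4,2) (0,2) [ray(1,0) blocked at (4,2)]
  BQ@(2,3): attacks (2,4) (2,2) (2,1) (2,0) (3,3) (4,3) (5,3) (1,3) (0,3) (3,4) (4,5) (3,2) (4,1) (5,0) (1,4) (0,5) (1,2) [ray(0,1) blocked at (2,4); ray(-1,-1) blocked at (1,2)]
B attacks (2,5): no

Answer: no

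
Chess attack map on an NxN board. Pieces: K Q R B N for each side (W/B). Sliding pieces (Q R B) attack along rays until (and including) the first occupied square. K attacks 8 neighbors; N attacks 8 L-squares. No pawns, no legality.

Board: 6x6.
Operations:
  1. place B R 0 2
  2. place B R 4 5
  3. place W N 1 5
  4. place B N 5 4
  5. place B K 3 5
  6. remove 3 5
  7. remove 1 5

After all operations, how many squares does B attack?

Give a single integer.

Op 1: place BR@(0,2)
Op 2: place BR@(4,5)
Op 3: place WN@(1,5)
Op 4: place BN@(5,4)
Op 5: place BK@(3,5)
Op 6: remove (3,5)
Op 7: remove (1,5)
Per-piece attacks for B:
  BR@(0,2): attacks (0,3) (0,4) (0,5) (0,1) (0,0) (1,2) (2,2) (3,2) (4,2) (5,2)
  BR@(4,5): attacks (4,4) (4,3) (4,2) (4,1) (4,0) (5,5) (3,5) (2,5) (1,5) (0,5)
  BN@(5,4): attacks (3,5) (4,2) (3,3)
Union (19 distinct): (0,0) (0,1) (0,3) (0,4) (0,5) (1,2) (1,5) (2,2) (2,5) (3,2) (3,3) (3,5) (4,0) (4,1) (4,2) (4,3) (4,4) (5,2) (5,5)

Answer: 19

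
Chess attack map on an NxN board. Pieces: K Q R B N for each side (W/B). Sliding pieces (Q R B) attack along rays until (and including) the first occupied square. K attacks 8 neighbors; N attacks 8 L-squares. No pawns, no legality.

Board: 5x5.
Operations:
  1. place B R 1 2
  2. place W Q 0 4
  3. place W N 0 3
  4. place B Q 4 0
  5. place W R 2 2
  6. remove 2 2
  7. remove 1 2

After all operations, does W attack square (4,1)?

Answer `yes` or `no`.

Op 1: place BR@(1,2)
Op 2: place WQ@(0,4)
Op 3: place WN@(0,3)
Op 4: place BQ@(4,0)
Op 5: place WR@(2,2)
Op 6: remove (2,2)
Op 7: remove (1,2)
Per-piece attacks for W:
  WN@(0,3): attacks (2,4) (1,1) (2,2)
  WQ@(0,4): attacks (0,3) (1,4) (2,4) (3,4) (4,4) (1,3) (2,2) (3,1) (4,0) [ray(0,-1) blocked at (0,3); ray(1,-1) blocked at (4,0)]
W attacks (4,1): no

Answer: no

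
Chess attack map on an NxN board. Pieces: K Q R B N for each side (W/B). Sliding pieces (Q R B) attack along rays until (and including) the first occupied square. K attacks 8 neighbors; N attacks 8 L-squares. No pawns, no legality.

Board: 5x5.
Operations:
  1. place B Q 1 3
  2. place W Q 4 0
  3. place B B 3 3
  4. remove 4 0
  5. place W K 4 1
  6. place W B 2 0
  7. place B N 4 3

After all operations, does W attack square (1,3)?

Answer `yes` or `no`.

Answer: no

Derivation:
Op 1: place BQ@(1,3)
Op 2: place WQ@(4,0)
Op 3: place BB@(3,3)
Op 4: remove (4,0)
Op 5: place WK@(4,1)
Op 6: place WB@(2,0)
Op 7: place BN@(4,3)
Per-piece attacks for W:
  WB@(2,0): attacks (3,1) (4,2) (1,1) (0,2)
  WK@(4,1): attacks (4,2) (4,0) (3,1) (3,2) (3,0)
W attacks (1,3): no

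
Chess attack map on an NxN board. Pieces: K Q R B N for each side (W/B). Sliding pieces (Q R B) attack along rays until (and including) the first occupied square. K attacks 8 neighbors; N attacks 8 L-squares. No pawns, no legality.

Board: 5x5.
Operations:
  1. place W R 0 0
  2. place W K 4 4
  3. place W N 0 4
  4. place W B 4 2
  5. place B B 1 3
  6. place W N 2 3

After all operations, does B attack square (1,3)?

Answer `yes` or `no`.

Op 1: place WR@(0,0)
Op 2: place WK@(4,4)
Op 3: place WN@(0,4)
Op 4: place WB@(4,2)
Op 5: place BB@(1,3)
Op 6: place WN@(2,3)
Per-piece attacks for B:
  BB@(1,3): attacks (2,4) (2,2) (3,1) (4,0) (0,4) (0,2) [ray(-1,1) blocked at (0,4)]
B attacks (1,3): no

Answer: no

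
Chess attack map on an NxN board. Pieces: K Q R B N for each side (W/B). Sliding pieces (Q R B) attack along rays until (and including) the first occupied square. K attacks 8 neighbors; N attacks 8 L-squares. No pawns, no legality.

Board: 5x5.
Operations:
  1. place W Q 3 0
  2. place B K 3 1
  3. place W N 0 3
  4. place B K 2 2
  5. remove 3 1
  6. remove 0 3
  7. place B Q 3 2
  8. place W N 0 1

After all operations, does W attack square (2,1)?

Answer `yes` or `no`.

Op 1: place WQ@(3,0)
Op 2: place BK@(3,1)
Op 3: place WN@(0,3)
Op 4: place BK@(2,2)
Op 5: remove (3,1)
Op 6: remove (0,3)
Op 7: place BQ@(3,2)
Op 8: place WN@(0,1)
Per-piece attacks for W:
  WN@(0,1): attacks (1,3) (2,2) (2,0)
  WQ@(3,0): attacks (3,1) (3,2) (4,0) (2,0) (1,0) (0,0) (4,1) (2,1) (1,2) (0,3) [ray(0,1) blocked at (3,2)]
W attacks (2,1): yes

Answer: yes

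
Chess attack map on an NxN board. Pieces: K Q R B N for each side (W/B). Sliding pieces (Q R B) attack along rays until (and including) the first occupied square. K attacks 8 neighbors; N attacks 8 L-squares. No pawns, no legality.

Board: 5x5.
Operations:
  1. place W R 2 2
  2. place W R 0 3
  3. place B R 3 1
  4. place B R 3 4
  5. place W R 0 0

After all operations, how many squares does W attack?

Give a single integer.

Answer: 18

Derivation:
Op 1: place WR@(2,2)
Op 2: place WR@(0,3)
Op 3: place BR@(3,1)
Op 4: place BR@(3,4)
Op 5: place WR@(0,0)
Per-piece attacks for W:
  WR@(0,0): attacks (0,1) (0,2) (0,3) (1,0) (2,0) (3,0) (4,0) [ray(0,1) blocked at (0,3)]
  WR@(0,3): attacks (0,4) (0,2) (0,1) (0,0) (1,3) (2,3) (3,3) (4,3) [ray(0,-1) blocked at (0,0)]
  WR@(2,2): attacks (2,3) (2,4) (2,1) (2,0) (3,2) (4,2) (1,2) (0,2)
Union (18 distinct): (0,0) (0,1) (0,2) (0,3) (0,4) (1,0) (1,2) (1,3) (2,0) (2,1) (2,3) (2,4) (3,0) (3,2) (3,3) (4,0) (4,2) (4,3)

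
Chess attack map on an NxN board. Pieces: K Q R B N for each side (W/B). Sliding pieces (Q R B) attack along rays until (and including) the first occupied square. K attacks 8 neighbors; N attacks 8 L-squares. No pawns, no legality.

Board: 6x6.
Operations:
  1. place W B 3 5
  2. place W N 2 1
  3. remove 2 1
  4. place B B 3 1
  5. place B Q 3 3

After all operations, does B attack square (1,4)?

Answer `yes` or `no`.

Answer: no

Derivation:
Op 1: place WB@(3,5)
Op 2: place WN@(2,1)
Op 3: remove (2,1)
Op 4: place BB@(3,1)
Op 5: place BQ@(3,3)
Per-piece attacks for B:
  BB@(3,1): attacks (4,2) (5,3) (4,0) (2,2) (1,3) (0,4) (2,0)
  BQ@(3,3): attacks (3,4) (3,5) (3,2) (3,1) (4,3) (5,3) (2,3) (1,3) (0,3) (4,4) (5,5) (4,2) (5,1) (2,4) (1,5) (2,2) (1,1) (0,0) [ray(0,1) blocked at (3,5); ray(0,-1) blocked at (3,1)]
B attacks (1,4): no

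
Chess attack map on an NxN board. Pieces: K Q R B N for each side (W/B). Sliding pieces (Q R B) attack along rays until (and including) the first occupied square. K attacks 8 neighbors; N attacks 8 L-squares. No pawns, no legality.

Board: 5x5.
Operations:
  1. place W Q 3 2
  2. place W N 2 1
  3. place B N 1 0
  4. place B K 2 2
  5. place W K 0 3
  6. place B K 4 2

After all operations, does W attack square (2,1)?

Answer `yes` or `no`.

Answer: yes

Derivation:
Op 1: place WQ@(3,2)
Op 2: place WN@(2,1)
Op 3: place BN@(1,0)
Op 4: place BK@(2,2)
Op 5: place WK@(0,3)
Op 6: place BK@(4,2)
Per-piece attacks for W:
  WK@(0,3): attacks (0,4) (0,2) (1,3) (1,4) (1,2)
  WN@(2,1): attacks (3,3) (4,2) (1,3) (0,2) (4,0) (0,0)
  WQ@(3,2): attacks (3,3) (3,4) (3,1) (3,0) (4,2) (2,2) (4,3) (4,1) (2,3) (1,4) (2,1) [ray(1,0) blocked at (4,2); ray(-1,0) blocked at (2,2); ray(-1,-1) blocked at (2,1)]
W attacks (2,1): yes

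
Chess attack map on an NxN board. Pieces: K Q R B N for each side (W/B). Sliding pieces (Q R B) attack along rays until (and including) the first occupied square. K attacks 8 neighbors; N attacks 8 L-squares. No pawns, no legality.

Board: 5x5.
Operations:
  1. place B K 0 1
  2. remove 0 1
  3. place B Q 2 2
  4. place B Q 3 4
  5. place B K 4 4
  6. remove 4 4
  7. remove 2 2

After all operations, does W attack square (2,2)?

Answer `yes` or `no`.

Answer: no

Derivation:
Op 1: place BK@(0,1)
Op 2: remove (0,1)
Op 3: place BQ@(2,2)
Op 4: place BQ@(3,4)
Op 5: place BK@(4,4)
Op 6: remove (4,4)
Op 7: remove (2,2)
Per-piece attacks for W:
W attacks (2,2): no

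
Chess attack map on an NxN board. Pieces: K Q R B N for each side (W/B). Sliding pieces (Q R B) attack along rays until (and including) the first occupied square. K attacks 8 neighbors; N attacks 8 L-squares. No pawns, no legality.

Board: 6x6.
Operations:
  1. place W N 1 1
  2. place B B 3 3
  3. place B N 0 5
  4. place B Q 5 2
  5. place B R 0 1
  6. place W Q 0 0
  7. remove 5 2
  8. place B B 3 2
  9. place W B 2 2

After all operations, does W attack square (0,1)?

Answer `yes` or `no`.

Answer: yes

Derivation:
Op 1: place WN@(1,1)
Op 2: place BB@(3,3)
Op 3: place BN@(0,5)
Op 4: place BQ@(5,2)
Op 5: place BR@(0,1)
Op 6: place WQ@(0,0)
Op 7: remove (5,2)
Op 8: place BB@(3,2)
Op 9: place WB@(2,2)
Per-piece attacks for W:
  WQ@(0,0): attacks (0,1) (1,0) (2,0) (3,0) (4,0) (5,0) (1,1) [ray(0,1) blocked at (0,1); ray(1,1) blocked at (1,1)]
  WN@(1,1): attacks (2,3) (3,2) (0,3) (3,0)
  WB@(2,2): attacks (3,3) (3,1) (4,0) (1,3) (0,4) (1,1) [ray(1,1) blocked at (3,3); ray(-1,-1) blocked at (1,1)]
W attacks (0,1): yes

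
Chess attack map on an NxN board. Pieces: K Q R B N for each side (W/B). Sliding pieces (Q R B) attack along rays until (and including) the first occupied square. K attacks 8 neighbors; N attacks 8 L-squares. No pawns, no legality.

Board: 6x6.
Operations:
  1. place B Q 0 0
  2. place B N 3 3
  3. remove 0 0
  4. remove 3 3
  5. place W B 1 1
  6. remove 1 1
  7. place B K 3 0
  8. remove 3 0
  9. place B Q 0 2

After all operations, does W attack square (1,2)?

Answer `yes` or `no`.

Answer: no

Derivation:
Op 1: place BQ@(0,0)
Op 2: place BN@(3,3)
Op 3: remove (0,0)
Op 4: remove (3,3)
Op 5: place WB@(1,1)
Op 6: remove (1,1)
Op 7: place BK@(3,0)
Op 8: remove (3,0)
Op 9: place BQ@(0,2)
Per-piece attacks for W:
W attacks (1,2): no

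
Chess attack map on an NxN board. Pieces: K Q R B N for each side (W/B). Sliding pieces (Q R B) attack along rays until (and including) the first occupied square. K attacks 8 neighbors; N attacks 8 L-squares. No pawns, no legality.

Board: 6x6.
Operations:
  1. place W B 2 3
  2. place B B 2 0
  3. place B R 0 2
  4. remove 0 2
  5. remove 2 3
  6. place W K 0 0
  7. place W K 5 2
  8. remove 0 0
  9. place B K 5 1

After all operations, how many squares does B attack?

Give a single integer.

Answer: 9

Derivation:
Op 1: place WB@(2,3)
Op 2: place BB@(2,0)
Op 3: place BR@(0,2)
Op 4: remove (0,2)
Op 5: remove (2,3)
Op 6: place WK@(0,0)
Op 7: place WK@(5,2)
Op 8: remove (0,0)
Op 9: place BK@(5,1)
Per-piece attacks for B:
  BB@(2,0): attacks (3,1) (4,2) (5,3) (1,1) (0,2)
  BK@(5,1): attacks (5,2) (5,0) (4,1) (4,2) (4,0)
Union (9 distinct): (0,2) (1,1) (3,1) (4,0) (4,1) (4,2) (5,0) (5,2) (5,3)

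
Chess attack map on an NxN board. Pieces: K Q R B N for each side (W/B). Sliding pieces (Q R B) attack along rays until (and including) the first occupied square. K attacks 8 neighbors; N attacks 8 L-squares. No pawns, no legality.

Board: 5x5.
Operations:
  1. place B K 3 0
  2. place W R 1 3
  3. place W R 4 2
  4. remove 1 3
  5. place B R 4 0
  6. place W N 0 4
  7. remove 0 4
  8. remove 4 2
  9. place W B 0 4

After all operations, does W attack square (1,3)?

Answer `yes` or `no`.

Op 1: place BK@(3,0)
Op 2: place WR@(1,3)
Op 3: place WR@(4,2)
Op 4: remove (1,3)
Op 5: place BR@(4,0)
Op 6: place WN@(0,4)
Op 7: remove (0,4)
Op 8: remove (4,2)
Op 9: place WB@(0,4)
Per-piece attacks for W:
  WB@(0,4): attacks (1,3) (2,2) (3,1) (4,0) [ray(1,-1) blocked at (4,0)]
W attacks (1,3): yes

Answer: yes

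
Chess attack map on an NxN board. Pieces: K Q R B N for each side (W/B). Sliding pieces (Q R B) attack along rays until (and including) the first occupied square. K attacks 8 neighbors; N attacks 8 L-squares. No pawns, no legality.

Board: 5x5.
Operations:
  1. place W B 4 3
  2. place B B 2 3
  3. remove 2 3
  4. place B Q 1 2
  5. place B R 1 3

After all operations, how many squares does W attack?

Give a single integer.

Answer: 4

Derivation:
Op 1: place WB@(4,3)
Op 2: place BB@(2,3)
Op 3: remove (2,3)
Op 4: place BQ@(1,2)
Op 5: place BR@(1,3)
Per-piece attacks for W:
  WB@(4,3): attacks (3,4) (3,2) (2,1) (1,0)
Union (4 distinct): (1,0) (2,1) (3,2) (3,4)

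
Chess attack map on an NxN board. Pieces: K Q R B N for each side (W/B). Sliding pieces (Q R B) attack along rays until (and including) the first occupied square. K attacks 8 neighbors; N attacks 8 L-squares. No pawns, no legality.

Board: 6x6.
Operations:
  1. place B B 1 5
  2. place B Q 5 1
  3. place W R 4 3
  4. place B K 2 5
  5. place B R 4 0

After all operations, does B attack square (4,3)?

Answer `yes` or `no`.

Answer: yes

Derivation:
Op 1: place BB@(1,5)
Op 2: place BQ@(5,1)
Op 3: place WR@(4,3)
Op 4: place BK@(2,5)
Op 5: place BR@(4,0)
Per-piece attacks for B:
  BB@(1,5): attacks (2,4) (3,3) (4,2) (5,1) (0,4) [ray(1,-1) blocked at (5,1)]
  BK@(2,5): attacks (2,4) (3,5) (1,5) (3,4) (1,4)
  BR@(4,0): attacks (4,1) (4,2) (4,3) (5,0) (3,0) (2,0) (1,0) (0,0) [ray(0,1) blocked at (4,3)]
  BQ@(5,1): attacks (5,2) (5,3) (5,4) (5,5) (5,0) (4,1) (3,1) (2,1) (1,1) (0,1) (4,2) (3,3) (2,4) (1,5) (4,0) [ray(-1,1) blocked at (1,5); ray(-1,-1) blocked at (4,0)]
B attacks (4,3): yes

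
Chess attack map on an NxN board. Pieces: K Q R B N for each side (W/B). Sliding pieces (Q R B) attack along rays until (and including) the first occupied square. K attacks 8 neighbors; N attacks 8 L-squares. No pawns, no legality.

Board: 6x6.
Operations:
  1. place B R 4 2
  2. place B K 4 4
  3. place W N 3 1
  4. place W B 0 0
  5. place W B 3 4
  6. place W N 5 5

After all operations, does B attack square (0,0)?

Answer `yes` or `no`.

Answer: no

Derivation:
Op 1: place BR@(4,2)
Op 2: place BK@(4,4)
Op 3: place WN@(3,1)
Op 4: place WB@(0,0)
Op 5: place WB@(3,4)
Op 6: place WN@(5,5)
Per-piece attacks for B:
  BR@(4,2): attacks (4,3) (4,4) (4,1) (4,0) (5,2) (3,2) (2,2) (1,2) (0,2) [ray(0,1) blocked at (4,4)]
  BK@(4,4): attacks (4,5) (4,3) (5,4) (3,4) (5,5) (5,3) (3,5) (3,3)
B attacks (0,0): no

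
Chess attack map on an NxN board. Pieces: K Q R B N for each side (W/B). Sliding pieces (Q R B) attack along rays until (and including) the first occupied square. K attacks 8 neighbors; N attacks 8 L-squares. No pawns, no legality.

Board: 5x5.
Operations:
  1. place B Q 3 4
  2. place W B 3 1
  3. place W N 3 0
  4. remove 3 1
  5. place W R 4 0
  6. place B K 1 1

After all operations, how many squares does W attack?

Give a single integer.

Answer: 7

Derivation:
Op 1: place BQ@(3,4)
Op 2: place WB@(3,1)
Op 3: place WN@(3,0)
Op 4: remove (3,1)
Op 5: place WR@(4,0)
Op 6: place BK@(1,1)
Per-piece attacks for W:
  WN@(3,0): attacks (4,2) (2,2) (1,1)
  WR@(4,0): attacks (4,1) (4,2) (4,3) (4,4) (3,0) [ray(-1,0) blocked at (3,0)]
Union (7 distinct): (1,1) (2,2) (3,0) (4,1) (4,2) (4,3) (4,4)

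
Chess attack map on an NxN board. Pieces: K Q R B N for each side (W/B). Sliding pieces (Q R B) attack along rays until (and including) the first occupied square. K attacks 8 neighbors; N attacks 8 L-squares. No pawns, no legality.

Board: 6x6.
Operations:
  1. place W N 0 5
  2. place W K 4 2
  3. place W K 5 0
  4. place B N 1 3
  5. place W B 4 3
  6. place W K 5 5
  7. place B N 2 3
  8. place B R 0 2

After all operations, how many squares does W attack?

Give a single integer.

Answer: 18

Derivation:
Op 1: place WN@(0,5)
Op 2: place WK@(4,2)
Op 3: place WK@(5,0)
Op 4: place BN@(1,3)
Op 5: place WB@(4,3)
Op 6: place WK@(5,5)
Op 7: place BN@(2,3)
Op 8: place BR@(0,2)
Per-piece attacks for W:
  WN@(0,5): attacks (1,3) (2,4)
  WK@(4,2): attacks (4,3) (4,1) (5,2) (3,2) (5,3) (5,1) (3,3) (3,1)
  WB@(4,3): attacks (5,4) (5,2) (3,4) (2,5) (3,2) (2,1) (1,0)
  WK@(5,0): attacks (5,1) (4,0) (4,1)
  WK@(5,5): attacks (5,4) (4,5) (4,4)
Union (18 distinct): (1,0) (1,3) (2,1) (2,4) (2,5) (3,1) (3,2) (3,3) (3,4) (4,0) (4,1) (4,3) (4,4) (4,5) (5,1) (5,2) (5,3) (5,4)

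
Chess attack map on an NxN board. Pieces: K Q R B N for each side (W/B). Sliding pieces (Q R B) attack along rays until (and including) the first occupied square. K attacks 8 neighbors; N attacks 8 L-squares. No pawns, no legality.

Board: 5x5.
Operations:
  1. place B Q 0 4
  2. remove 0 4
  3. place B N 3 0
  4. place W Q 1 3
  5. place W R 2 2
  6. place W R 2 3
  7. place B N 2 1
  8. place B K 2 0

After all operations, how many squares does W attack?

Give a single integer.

Answer: 16

Derivation:
Op 1: place BQ@(0,4)
Op 2: remove (0,4)
Op 3: place BN@(3,0)
Op 4: place WQ@(1,3)
Op 5: place WR@(2,2)
Op 6: place WR@(2,3)
Op 7: place BN@(2,1)
Op 8: place BK@(2,0)
Per-piece attacks for W:
  WQ@(1,3): attacks (1,4) (1,2) (1,1) (1,0) (2,3) (0,3) (2,4) (2,2) (0,4) (0,2) [ray(1,0) blocked at (2,3); ray(1,-1) blocked at (2,2)]
  WR@(2,2): attacks (2,3) (2,1) (3,2) (4,2) (1,2) (0,2) [ray(0,1) blocked at (2,3); ray(0,-1) blocked at (2,1)]
  WR@(2,3): attacks (2,4) (2,2) (3,3) (4,3) (1,3) [ray(0,-1) blocked at (2,2); ray(-1,0) blocked at (1,3)]
Union (16 distinct): (0,2) (0,3) (0,4) (1,0) (1,1) (1,2) (1,3) (1,4) (2,1) (2,2) (2,3) (2,4) (3,2) (3,3) (4,2) (4,3)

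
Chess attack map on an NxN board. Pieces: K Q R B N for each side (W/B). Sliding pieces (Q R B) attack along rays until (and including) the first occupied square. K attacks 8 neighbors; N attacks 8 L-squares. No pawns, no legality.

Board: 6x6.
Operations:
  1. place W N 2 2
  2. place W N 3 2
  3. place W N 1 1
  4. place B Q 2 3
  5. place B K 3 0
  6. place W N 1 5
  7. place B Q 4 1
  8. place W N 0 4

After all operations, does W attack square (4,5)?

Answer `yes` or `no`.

Op 1: place WN@(2,2)
Op 2: place WN@(3,2)
Op 3: place WN@(1,1)
Op 4: place BQ@(2,3)
Op 5: place BK@(3,0)
Op 6: place WN@(1,5)
Op 7: place BQ@(4,1)
Op 8: place WN@(0,4)
Per-piece attacks for W:
  WN@(0,4): attacks (2,5) (1,2) (2,3)
  WN@(1,1): attacks (2,3) (3,2) (0,3) (3,0)
  WN@(1,5): attacks (2,3) (3,4) (0,3)
  WN@(2,2): attacks (3,4) (4,3) (1,4) (0,3) (3,0) (4,1) (1,0) (0,1)
  WN@(3,2): attacks (4,4) (5,3) (2,4) (1,3) (4,0) (5,1) (2,0) (1,1)
W attacks (4,5): no

Answer: no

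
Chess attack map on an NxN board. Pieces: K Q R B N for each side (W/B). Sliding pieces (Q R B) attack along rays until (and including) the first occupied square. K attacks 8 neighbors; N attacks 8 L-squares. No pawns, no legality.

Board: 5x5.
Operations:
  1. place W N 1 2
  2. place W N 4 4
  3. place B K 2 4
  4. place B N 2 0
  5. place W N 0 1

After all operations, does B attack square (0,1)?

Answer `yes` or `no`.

Answer: yes

Derivation:
Op 1: place WN@(1,2)
Op 2: place WN@(4,4)
Op 3: place BK@(2,4)
Op 4: place BN@(2,0)
Op 5: place WN@(0,1)
Per-piece attacks for B:
  BN@(2,0): attacks (3,2) (4,1) (1,2) (0,1)
  BK@(2,4): attacks (2,3) (3,4) (1,4) (3,3) (1,3)
B attacks (0,1): yes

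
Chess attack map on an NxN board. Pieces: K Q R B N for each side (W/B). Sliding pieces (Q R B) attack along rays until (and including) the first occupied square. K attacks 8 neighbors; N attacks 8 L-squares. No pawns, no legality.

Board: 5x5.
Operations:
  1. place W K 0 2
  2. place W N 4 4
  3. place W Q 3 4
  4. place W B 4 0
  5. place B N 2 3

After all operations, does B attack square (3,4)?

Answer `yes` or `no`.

Answer: no

Derivation:
Op 1: place WK@(0,2)
Op 2: place WN@(4,4)
Op 3: place WQ@(3,4)
Op 4: place WB@(4,0)
Op 5: place BN@(2,3)
Per-piece attacks for B:
  BN@(2,3): attacks (4,4) (0,4) (3,1) (4,2) (1,1) (0,2)
B attacks (3,4): no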